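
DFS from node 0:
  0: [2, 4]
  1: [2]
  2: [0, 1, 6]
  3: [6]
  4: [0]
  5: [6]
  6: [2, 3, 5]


Visit 0, push [4, 2]
Visit 2, push [6, 1]
Visit 1, push []
Visit 6, push [5, 3]
Visit 3, push []
Visit 5, push []
Visit 4, push []

DFS order: [0, 2, 1, 6, 3, 5, 4]


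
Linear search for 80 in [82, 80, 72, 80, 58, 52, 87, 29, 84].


i=0: 82!=80
i=1: 80==80 found!

Found at 1, 2 comps


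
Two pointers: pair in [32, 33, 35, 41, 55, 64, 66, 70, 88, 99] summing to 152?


lo=0(32)+hi=9(99)=131
lo=1(33)+hi=9(99)=132
lo=2(35)+hi=9(99)=134
lo=3(41)+hi=9(99)=140
lo=4(55)+hi=9(99)=154
lo=4(55)+hi=8(88)=143
lo=5(64)+hi=8(88)=152

Yes: 64+88=152


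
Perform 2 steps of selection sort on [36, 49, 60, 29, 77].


Initial: [36, 49, 60, 29, 77]
Step 1: min=29 at 3
  Swap: [29, 49, 60, 36, 77]
Step 2: min=36 at 3
  Swap: [29, 36, 60, 49, 77]

After 2 steps: [29, 36, 60, 49, 77]


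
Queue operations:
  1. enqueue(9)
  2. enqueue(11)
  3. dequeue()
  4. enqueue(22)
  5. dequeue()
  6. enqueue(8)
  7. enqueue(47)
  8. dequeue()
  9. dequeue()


enqueue(9) -> [9]
enqueue(11) -> [9, 11]
dequeue()->9, [11]
enqueue(22) -> [11, 22]
dequeue()->11, [22]
enqueue(8) -> [22, 8]
enqueue(47) -> [22, 8, 47]
dequeue()->22, [8, 47]
dequeue()->8, [47]

Final queue: [47]


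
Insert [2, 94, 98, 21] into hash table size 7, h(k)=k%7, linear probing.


Insert 2: h=2 -> slot 2
Insert 94: h=3 -> slot 3
Insert 98: h=0 -> slot 0
Insert 21: h=0, 1 probes -> slot 1

Table: [98, 21, 2, 94, None, None, None]


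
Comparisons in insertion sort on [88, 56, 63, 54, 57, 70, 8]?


Algorithm: insertion sort
Input: [88, 56, 63, 54, 57, 70, 8]
Sorted: [8, 54, 56, 57, 63, 70, 88]

17


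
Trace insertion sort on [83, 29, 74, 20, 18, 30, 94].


Initial: [83, 29, 74, 20, 18, 30, 94]
Insert 29: [29, 83, 74, 20, 18, 30, 94]
Insert 74: [29, 74, 83, 20, 18, 30, 94]
Insert 20: [20, 29, 74, 83, 18, 30, 94]
Insert 18: [18, 20, 29, 74, 83, 30, 94]
Insert 30: [18, 20, 29, 30, 74, 83, 94]
Insert 94: [18, 20, 29, 30, 74, 83, 94]

Sorted: [18, 20, 29, 30, 74, 83, 94]


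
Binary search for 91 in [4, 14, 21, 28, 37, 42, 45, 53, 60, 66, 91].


Step 1: lo=0, hi=10, mid=5, val=42
Step 2: lo=6, hi=10, mid=8, val=60
Step 3: lo=9, hi=10, mid=9, val=66
Step 4: lo=10, hi=10, mid=10, val=91

Found at index 10


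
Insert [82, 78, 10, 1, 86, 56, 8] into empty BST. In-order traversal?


Insert 82: root
Insert 78: L from 82
Insert 10: L from 82 -> L from 78
Insert 1: L from 82 -> L from 78 -> L from 10
Insert 86: R from 82
Insert 56: L from 82 -> L from 78 -> R from 10
Insert 8: L from 82 -> L from 78 -> L from 10 -> R from 1

In-order: [1, 8, 10, 56, 78, 82, 86]


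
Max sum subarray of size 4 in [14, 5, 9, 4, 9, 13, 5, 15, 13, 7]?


[0:4]: 32
[1:5]: 27
[2:6]: 35
[3:7]: 31
[4:8]: 42
[5:9]: 46
[6:10]: 40

Max: 46 at [5:9]


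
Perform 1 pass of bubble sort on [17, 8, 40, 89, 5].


Initial: [17, 8, 40, 89, 5]
Pass 1: [8, 17, 40, 5, 89] (2 swaps)

After 1 pass: [8, 17, 40, 5, 89]


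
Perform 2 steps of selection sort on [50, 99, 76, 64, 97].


Initial: [50, 99, 76, 64, 97]
Step 1: min=50 at 0
  Swap: [50, 99, 76, 64, 97]
Step 2: min=64 at 3
  Swap: [50, 64, 76, 99, 97]

After 2 steps: [50, 64, 76, 99, 97]


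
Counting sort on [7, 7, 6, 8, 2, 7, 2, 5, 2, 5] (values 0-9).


Input: [7, 7, 6, 8, 2, 7, 2, 5, 2, 5]
Counts: [0, 0, 3, 0, 0, 2, 1, 3, 1, 0]

Sorted: [2, 2, 2, 5, 5, 6, 7, 7, 7, 8]


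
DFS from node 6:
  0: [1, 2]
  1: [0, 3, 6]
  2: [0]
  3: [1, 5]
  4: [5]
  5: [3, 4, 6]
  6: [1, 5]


Visit 6, push [5, 1]
Visit 1, push [3, 0]
Visit 0, push [2]
Visit 2, push []
Visit 3, push [5]
Visit 5, push [4]
Visit 4, push []

DFS order: [6, 1, 0, 2, 3, 5, 4]


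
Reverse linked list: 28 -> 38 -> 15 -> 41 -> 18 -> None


Step 1: curr=28, set curr.next=prev(None) | reversed so far: 28
Step 2: curr=38, set curr.next=prev(28) | reversed so far: 38 -> 28
Step 3: curr=15, set curr.next=prev(38) | reversed so far: 15 -> 38 -> 28
Step 4: curr=41, set curr.next=prev(15) | reversed so far: 41 -> 15 -> 38 -> 28
Step 5: curr=18, set curr.next=prev(41) | reversed so far: 18 -> 41 -> 15 -> 38 -> 28

18 -> 41 -> 15 -> 38 -> 28 -> None


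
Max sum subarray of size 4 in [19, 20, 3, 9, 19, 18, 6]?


[0:4]: 51
[1:5]: 51
[2:6]: 49
[3:7]: 52

Max: 52 at [3:7]


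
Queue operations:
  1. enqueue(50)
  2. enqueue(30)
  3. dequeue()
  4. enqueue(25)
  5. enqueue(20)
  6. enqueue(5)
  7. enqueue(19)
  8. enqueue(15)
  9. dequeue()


enqueue(50) -> [50]
enqueue(30) -> [50, 30]
dequeue()->50, [30]
enqueue(25) -> [30, 25]
enqueue(20) -> [30, 25, 20]
enqueue(5) -> [30, 25, 20, 5]
enqueue(19) -> [30, 25, 20, 5, 19]
enqueue(15) -> [30, 25, 20, 5, 19, 15]
dequeue()->30, [25, 20, 5, 19, 15]

Final queue: [25, 20, 5, 19, 15]


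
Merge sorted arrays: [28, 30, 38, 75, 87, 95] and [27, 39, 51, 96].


Take 27 from B
Take 28 from A
Take 30 from A
Take 38 from A
Take 39 from B
Take 51 from B
Take 75 from A
Take 87 from A
Take 95 from A

Merged: [27, 28, 30, 38, 39, 51, 75, 87, 95, 96]


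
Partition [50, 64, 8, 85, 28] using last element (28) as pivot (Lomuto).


Pivot: 28
  8 <= 28: swap -> [8, 64, 50, 85, 28]
Place pivot at 1: [8, 28, 50, 85, 64]

Partitioned: [8, 28, 50, 85, 64]


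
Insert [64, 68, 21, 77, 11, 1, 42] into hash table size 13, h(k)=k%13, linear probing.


Insert 64: h=12 -> slot 12
Insert 68: h=3 -> slot 3
Insert 21: h=8 -> slot 8
Insert 77: h=12, 1 probes -> slot 0
Insert 11: h=11 -> slot 11
Insert 1: h=1 -> slot 1
Insert 42: h=3, 1 probes -> slot 4

Table: [77, 1, None, 68, 42, None, None, None, 21, None, None, 11, 64]


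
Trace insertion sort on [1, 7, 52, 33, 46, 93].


Initial: [1, 7, 52, 33, 46, 93]
Insert 7: [1, 7, 52, 33, 46, 93]
Insert 52: [1, 7, 52, 33, 46, 93]
Insert 33: [1, 7, 33, 52, 46, 93]
Insert 46: [1, 7, 33, 46, 52, 93]
Insert 93: [1, 7, 33, 46, 52, 93]

Sorted: [1, 7, 33, 46, 52, 93]


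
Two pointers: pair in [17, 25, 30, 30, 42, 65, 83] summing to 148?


lo=0(17)+hi=6(83)=100
lo=1(25)+hi=6(83)=108
lo=2(30)+hi=6(83)=113
lo=3(30)+hi=6(83)=113
lo=4(42)+hi=6(83)=125
lo=5(65)+hi=6(83)=148

Yes: 65+83=148


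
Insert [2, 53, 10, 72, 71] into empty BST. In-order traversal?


Insert 2: root
Insert 53: R from 2
Insert 10: R from 2 -> L from 53
Insert 72: R from 2 -> R from 53
Insert 71: R from 2 -> R from 53 -> L from 72

In-order: [2, 10, 53, 71, 72]


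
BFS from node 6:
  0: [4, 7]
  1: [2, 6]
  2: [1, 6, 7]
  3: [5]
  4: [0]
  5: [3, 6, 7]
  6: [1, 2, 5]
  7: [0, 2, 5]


Visit 6, enqueue [1, 2, 5]
Visit 1, enqueue []
Visit 2, enqueue [7]
Visit 5, enqueue [3]
Visit 7, enqueue [0]
Visit 3, enqueue []
Visit 0, enqueue [4]
Visit 4, enqueue []

BFS order: [6, 1, 2, 5, 7, 3, 0, 4]


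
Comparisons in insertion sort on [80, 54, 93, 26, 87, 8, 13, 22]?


Algorithm: insertion sort
Input: [80, 54, 93, 26, 87, 8, 13, 22]
Sorted: [8, 13, 22, 26, 54, 80, 87, 93]

24


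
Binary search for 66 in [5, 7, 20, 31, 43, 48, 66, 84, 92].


Step 1: lo=0, hi=8, mid=4, val=43
Step 2: lo=5, hi=8, mid=6, val=66

Found at index 6


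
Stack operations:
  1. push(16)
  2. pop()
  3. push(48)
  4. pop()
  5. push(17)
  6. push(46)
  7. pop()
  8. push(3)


push(16) -> [16]
pop()->16, []
push(48) -> [48]
pop()->48, []
push(17) -> [17]
push(46) -> [17, 46]
pop()->46, [17]
push(3) -> [17, 3]

Final stack: [17, 3]


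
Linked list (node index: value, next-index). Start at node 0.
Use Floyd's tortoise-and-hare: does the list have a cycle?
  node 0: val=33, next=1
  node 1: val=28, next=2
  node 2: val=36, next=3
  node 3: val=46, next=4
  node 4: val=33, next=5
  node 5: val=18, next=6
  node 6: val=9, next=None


Floyd's tortoise (slow, +1) and hare (fast, +2):
  init: slow=0, fast=0
  step 1: slow=1, fast=2
  step 2: slow=2, fast=4
  step 3: slow=3, fast=6
  step 4: fast -> None, no cycle

Cycle: no


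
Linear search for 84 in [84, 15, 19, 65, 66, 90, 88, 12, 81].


i=0: 84==84 found!

Found at 0, 1 comps


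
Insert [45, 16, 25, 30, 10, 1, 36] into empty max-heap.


Insert 45: [45]
Insert 16: [45, 16]
Insert 25: [45, 16, 25]
Insert 30: [45, 30, 25, 16]
Insert 10: [45, 30, 25, 16, 10]
Insert 1: [45, 30, 25, 16, 10, 1]
Insert 36: [45, 30, 36, 16, 10, 1, 25]

Final heap: [45, 30, 36, 16, 10, 1, 25]


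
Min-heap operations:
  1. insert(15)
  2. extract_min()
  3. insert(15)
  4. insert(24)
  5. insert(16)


insert(15) -> [15]
extract_min()->15, []
insert(15) -> [15]
insert(24) -> [15, 24]
insert(16) -> [15, 24, 16]

Final heap: [15, 24, 16]


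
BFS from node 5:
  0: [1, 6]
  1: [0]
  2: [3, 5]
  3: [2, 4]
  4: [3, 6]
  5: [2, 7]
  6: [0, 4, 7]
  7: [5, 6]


Visit 5, enqueue [2, 7]
Visit 2, enqueue [3]
Visit 7, enqueue [6]
Visit 3, enqueue [4]
Visit 6, enqueue [0]
Visit 4, enqueue []
Visit 0, enqueue [1]
Visit 1, enqueue []

BFS order: [5, 2, 7, 3, 6, 4, 0, 1]


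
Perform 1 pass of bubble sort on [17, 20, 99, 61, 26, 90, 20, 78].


Initial: [17, 20, 99, 61, 26, 90, 20, 78]
Pass 1: [17, 20, 61, 26, 90, 20, 78, 99] (5 swaps)

After 1 pass: [17, 20, 61, 26, 90, 20, 78, 99]


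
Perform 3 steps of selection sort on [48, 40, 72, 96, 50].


Initial: [48, 40, 72, 96, 50]
Step 1: min=40 at 1
  Swap: [40, 48, 72, 96, 50]
Step 2: min=48 at 1
  Swap: [40, 48, 72, 96, 50]
Step 3: min=50 at 4
  Swap: [40, 48, 50, 96, 72]

After 3 steps: [40, 48, 50, 96, 72]


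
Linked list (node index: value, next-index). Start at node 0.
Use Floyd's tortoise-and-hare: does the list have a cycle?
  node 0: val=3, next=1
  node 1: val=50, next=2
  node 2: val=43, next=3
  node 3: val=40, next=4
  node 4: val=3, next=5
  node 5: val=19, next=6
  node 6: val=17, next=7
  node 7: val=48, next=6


Floyd's tortoise (slow, +1) and hare (fast, +2):
  init: slow=0, fast=0
  step 1: slow=1, fast=2
  step 2: slow=2, fast=4
  step 3: slow=3, fast=6
  step 4: slow=4, fast=6
  step 5: slow=5, fast=6
  step 6: slow=6, fast=6
  slow == fast at node 6: cycle detected

Cycle: yes


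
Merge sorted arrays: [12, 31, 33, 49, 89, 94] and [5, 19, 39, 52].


Take 5 from B
Take 12 from A
Take 19 from B
Take 31 from A
Take 33 from A
Take 39 from B
Take 49 from A
Take 52 from B

Merged: [5, 12, 19, 31, 33, 39, 49, 52, 89, 94]


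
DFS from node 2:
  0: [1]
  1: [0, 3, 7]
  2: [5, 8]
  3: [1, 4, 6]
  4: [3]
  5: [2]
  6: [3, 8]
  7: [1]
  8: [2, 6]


Visit 2, push [8, 5]
Visit 5, push []
Visit 8, push [6]
Visit 6, push [3]
Visit 3, push [4, 1]
Visit 1, push [7, 0]
Visit 0, push []
Visit 7, push []
Visit 4, push []

DFS order: [2, 5, 8, 6, 3, 1, 0, 7, 4]


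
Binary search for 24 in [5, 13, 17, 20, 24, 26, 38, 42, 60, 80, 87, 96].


Step 1: lo=0, hi=11, mid=5, val=26
Step 2: lo=0, hi=4, mid=2, val=17
Step 3: lo=3, hi=4, mid=3, val=20
Step 4: lo=4, hi=4, mid=4, val=24

Found at index 4


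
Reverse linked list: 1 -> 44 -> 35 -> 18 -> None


Step 1: curr=1, set curr.next=prev(None) | reversed so far: 1
Step 2: curr=44, set curr.next=prev(1) | reversed so far: 44 -> 1
Step 3: curr=35, set curr.next=prev(44) | reversed so far: 35 -> 44 -> 1
Step 4: curr=18, set curr.next=prev(35) | reversed so far: 18 -> 35 -> 44 -> 1

18 -> 35 -> 44 -> 1 -> None


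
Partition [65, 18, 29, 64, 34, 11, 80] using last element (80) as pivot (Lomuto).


Pivot: 80
  65 <= 80: advance i (no swap)
  18 <= 80: advance i (no swap)
  29 <= 80: advance i (no swap)
  64 <= 80: advance i (no swap)
  34 <= 80: advance i (no swap)
  11 <= 80: advance i (no swap)
Place pivot at 6: [65, 18, 29, 64, 34, 11, 80]

Partitioned: [65, 18, 29, 64, 34, 11, 80]


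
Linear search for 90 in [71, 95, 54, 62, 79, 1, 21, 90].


i=0: 71!=90
i=1: 95!=90
i=2: 54!=90
i=3: 62!=90
i=4: 79!=90
i=5: 1!=90
i=6: 21!=90
i=7: 90==90 found!

Found at 7, 8 comps


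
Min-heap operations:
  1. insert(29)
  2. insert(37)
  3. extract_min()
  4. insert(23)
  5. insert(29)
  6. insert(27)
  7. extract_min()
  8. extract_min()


insert(29) -> [29]
insert(37) -> [29, 37]
extract_min()->29, [37]
insert(23) -> [23, 37]
insert(29) -> [23, 37, 29]
insert(27) -> [23, 27, 29, 37]
extract_min()->23, [27, 37, 29]
extract_min()->27, [29, 37]

Final heap: [29, 37]


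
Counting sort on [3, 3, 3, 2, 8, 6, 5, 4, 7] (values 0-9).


Input: [3, 3, 3, 2, 8, 6, 5, 4, 7]
Counts: [0, 0, 1, 3, 1, 1, 1, 1, 1, 0]

Sorted: [2, 3, 3, 3, 4, 5, 6, 7, 8]


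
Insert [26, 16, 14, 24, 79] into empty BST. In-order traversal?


Insert 26: root
Insert 16: L from 26
Insert 14: L from 26 -> L from 16
Insert 24: L from 26 -> R from 16
Insert 79: R from 26

In-order: [14, 16, 24, 26, 79]


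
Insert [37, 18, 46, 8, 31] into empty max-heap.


Insert 37: [37]
Insert 18: [37, 18]
Insert 46: [46, 18, 37]
Insert 8: [46, 18, 37, 8]
Insert 31: [46, 31, 37, 8, 18]

Final heap: [46, 31, 37, 8, 18]


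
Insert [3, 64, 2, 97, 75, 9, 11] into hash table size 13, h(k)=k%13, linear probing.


Insert 3: h=3 -> slot 3
Insert 64: h=12 -> slot 12
Insert 2: h=2 -> slot 2
Insert 97: h=6 -> slot 6
Insert 75: h=10 -> slot 10
Insert 9: h=9 -> slot 9
Insert 11: h=11 -> slot 11

Table: [None, None, 2, 3, None, None, 97, None, None, 9, 75, 11, 64]


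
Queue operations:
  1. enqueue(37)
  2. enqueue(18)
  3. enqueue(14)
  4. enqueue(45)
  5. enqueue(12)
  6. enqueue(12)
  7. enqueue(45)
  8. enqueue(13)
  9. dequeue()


enqueue(37) -> [37]
enqueue(18) -> [37, 18]
enqueue(14) -> [37, 18, 14]
enqueue(45) -> [37, 18, 14, 45]
enqueue(12) -> [37, 18, 14, 45, 12]
enqueue(12) -> [37, 18, 14, 45, 12, 12]
enqueue(45) -> [37, 18, 14, 45, 12, 12, 45]
enqueue(13) -> [37, 18, 14, 45, 12, 12, 45, 13]
dequeue()->37, [18, 14, 45, 12, 12, 45, 13]

Final queue: [18, 14, 45, 12, 12, 45, 13]


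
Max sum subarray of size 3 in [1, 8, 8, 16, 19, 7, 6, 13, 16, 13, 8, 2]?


[0:3]: 17
[1:4]: 32
[2:5]: 43
[3:6]: 42
[4:7]: 32
[5:8]: 26
[6:9]: 35
[7:10]: 42
[8:11]: 37
[9:12]: 23

Max: 43 at [2:5]


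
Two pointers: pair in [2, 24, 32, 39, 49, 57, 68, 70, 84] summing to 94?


lo=0(2)+hi=8(84)=86
lo=1(24)+hi=8(84)=108
lo=1(24)+hi=7(70)=94

Yes: 24+70=94


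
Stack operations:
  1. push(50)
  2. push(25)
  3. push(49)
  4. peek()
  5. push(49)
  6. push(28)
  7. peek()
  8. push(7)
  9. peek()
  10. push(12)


push(50) -> [50]
push(25) -> [50, 25]
push(49) -> [50, 25, 49]
peek()->49
push(49) -> [50, 25, 49, 49]
push(28) -> [50, 25, 49, 49, 28]
peek()->28
push(7) -> [50, 25, 49, 49, 28, 7]
peek()->7
push(12) -> [50, 25, 49, 49, 28, 7, 12]

Final stack: [50, 25, 49, 49, 28, 7, 12]


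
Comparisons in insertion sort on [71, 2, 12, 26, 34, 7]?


Algorithm: insertion sort
Input: [71, 2, 12, 26, 34, 7]
Sorted: [2, 7, 12, 26, 34, 71]

12


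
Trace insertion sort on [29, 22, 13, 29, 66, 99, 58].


Initial: [29, 22, 13, 29, 66, 99, 58]
Insert 22: [22, 29, 13, 29, 66, 99, 58]
Insert 13: [13, 22, 29, 29, 66, 99, 58]
Insert 29: [13, 22, 29, 29, 66, 99, 58]
Insert 66: [13, 22, 29, 29, 66, 99, 58]
Insert 99: [13, 22, 29, 29, 66, 99, 58]
Insert 58: [13, 22, 29, 29, 58, 66, 99]

Sorted: [13, 22, 29, 29, 58, 66, 99]


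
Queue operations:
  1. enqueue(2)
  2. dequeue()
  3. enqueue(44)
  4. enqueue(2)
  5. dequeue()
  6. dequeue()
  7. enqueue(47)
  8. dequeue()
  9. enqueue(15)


enqueue(2) -> [2]
dequeue()->2, []
enqueue(44) -> [44]
enqueue(2) -> [44, 2]
dequeue()->44, [2]
dequeue()->2, []
enqueue(47) -> [47]
dequeue()->47, []
enqueue(15) -> [15]

Final queue: [15]


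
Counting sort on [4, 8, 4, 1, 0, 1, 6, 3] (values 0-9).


Input: [4, 8, 4, 1, 0, 1, 6, 3]
Counts: [1, 2, 0, 1, 2, 0, 1, 0, 1, 0]

Sorted: [0, 1, 1, 3, 4, 4, 6, 8]


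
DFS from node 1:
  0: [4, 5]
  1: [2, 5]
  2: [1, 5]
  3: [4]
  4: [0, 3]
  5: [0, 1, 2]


Visit 1, push [5, 2]
Visit 2, push [5]
Visit 5, push [0]
Visit 0, push [4]
Visit 4, push [3]
Visit 3, push []

DFS order: [1, 2, 5, 0, 4, 3]


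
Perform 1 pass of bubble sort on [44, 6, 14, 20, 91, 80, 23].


Initial: [44, 6, 14, 20, 91, 80, 23]
Pass 1: [6, 14, 20, 44, 80, 23, 91] (5 swaps)

After 1 pass: [6, 14, 20, 44, 80, 23, 91]


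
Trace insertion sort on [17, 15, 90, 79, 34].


Initial: [17, 15, 90, 79, 34]
Insert 15: [15, 17, 90, 79, 34]
Insert 90: [15, 17, 90, 79, 34]
Insert 79: [15, 17, 79, 90, 34]
Insert 34: [15, 17, 34, 79, 90]

Sorted: [15, 17, 34, 79, 90]


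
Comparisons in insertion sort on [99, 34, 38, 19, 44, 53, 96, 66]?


Algorithm: insertion sort
Input: [99, 34, 38, 19, 44, 53, 96, 66]
Sorted: [19, 34, 38, 44, 53, 66, 96, 99]

15


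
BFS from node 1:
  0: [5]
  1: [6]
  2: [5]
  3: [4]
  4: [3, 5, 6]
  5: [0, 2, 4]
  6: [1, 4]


Visit 1, enqueue [6]
Visit 6, enqueue [4]
Visit 4, enqueue [3, 5]
Visit 3, enqueue []
Visit 5, enqueue [0, 2]
Visit 0, enqueue []
Visit 2, enqueue []

BFS order: [1, 6, 4, 3, 5, 0, 2]


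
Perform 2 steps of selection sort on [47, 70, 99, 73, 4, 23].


Initial: [47, 70, 99, 73, 4, 23]
Step 1: min=4 at 4
  Swap: [4, 70, 99, 73, 47, 23]
Step 2: min=23 at 5
  Swap: [4, 23, 99, 73, 47, 70]

After 2 steps: [4, 23, 99, 73, 47, 70]


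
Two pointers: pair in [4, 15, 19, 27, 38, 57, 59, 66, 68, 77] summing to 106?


lo=0(4)+hi=9(77)=81
lo=1(15)+hi=9(77)=92
lo=2(19)+hi=9(77)=96
lo=3(27)+hi=9(77)=104
lo=4(38)+hi=9(77)=115
lo=4(38)+hi=8(68)=106

Yes: 38+68=106


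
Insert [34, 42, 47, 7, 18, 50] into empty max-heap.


Insert 34: [34]
Insert 42: [42, 34]
Insert 47: [47, 34, 42]
Insert 7: [47, 34, 42, 7]
Insert 18: [47, 34, 42, 7, 18]
Insert 50: [50, 34, 47, 7, 18, 42]

Final heap: [50, 34, 47, 7, 18, 42]


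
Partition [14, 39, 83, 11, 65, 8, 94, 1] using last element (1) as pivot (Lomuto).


Pivot: 1
Place pivot at 0: [1, 39, 83, 11, 65, 8, 94, 14]

Partitioned: [1, 39, 83, 11, 65, 8, 94, 14]


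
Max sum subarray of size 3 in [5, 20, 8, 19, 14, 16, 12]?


[0:3]: 33
[1:4]: 47
[2:5]: 41
[3:6]: 49
[4:7]: 42

Max: 49 at [3:6]


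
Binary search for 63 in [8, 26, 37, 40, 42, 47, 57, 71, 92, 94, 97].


Step 1: lo=0, hi=10, mid=5, val=47
Step 2: lo=6, hi=10, mid=8, val=92
Step 3: lo=6, hi=7, mid=6, val=57
Step 4: lo=7, hi=7, mid=7, val=71

Not found


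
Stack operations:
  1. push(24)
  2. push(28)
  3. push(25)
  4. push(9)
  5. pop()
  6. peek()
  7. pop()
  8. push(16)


push(24) -> [24]
push(28) -> [24, 28]
push(25) -> [24, 28, 25]
push(9) -> [24, 28, 25, 9]
pop()->9, [24, 28, 25]
peek()->25
pop()->25, [24, 28]
push(16) -> [24, 28, 16]

Final stack: [24, 28, 16]


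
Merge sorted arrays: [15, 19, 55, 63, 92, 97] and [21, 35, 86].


Take 15 from A
Take 19 from A
Take 21 from B
Take 35 from B
Take 55 from A
Take 63 from A
Take 86 from B

Merged: [15, 19, 21, 35, 55, 63, 86, 92, 97]


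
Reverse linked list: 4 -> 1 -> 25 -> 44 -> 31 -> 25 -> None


Step 1: curr=4, set curr.next=prev(None) | reversed so far: 4
Step 2: curr=1, set curr.next=prev(4) | reversed so far: 1 -> 4
Step 3: curr=25, set curr.next=prev(1) | reversed so far: 25 -> 1 -> 4
Step 4: curr=44, set curr.next=prev(25) | reversed so far: 44 -> 25 -> 1 -> 4
Step 5: curr=31, set curr.next=prev(44) | reversed so far: 31 -> 44 -> 25 -> 1 -> 4
Step 6: curr=25, set curr.next=prev(31) | reversed so far: 25 -> 31 -> 44 -> 25 -> 1 -> 4

25 -> 31 -> 44 -> 25 -> 1 -> 4 -> None


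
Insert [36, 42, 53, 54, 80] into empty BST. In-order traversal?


Insert 36: root
Insert 42: R from 36
Insert 53: R from 36 -> R from 42
Insert 54: R from 36 -> R from 42 -> R from 53
Insert 80: R from 36 -> R from 42 -> R from 53 -> R from 54

In-order: [36, 42, 53, 54, 80]


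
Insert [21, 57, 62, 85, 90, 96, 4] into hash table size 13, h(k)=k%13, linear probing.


Insert 21: h=8 -> slot 8
Insert 57: h=5 -> slot 5
Insert 62: h=10 -> slot 10
Insert 85: h=7 -> slot 7
Insert 90: h=12 -> slot 12
Insert 96: h=5, 1 probes -> slot 6
Insert 4: h=4 -> slot 4

Table: [None, None, None, None, 4, 57, 96, 85, 21, None, 62, None, 90]


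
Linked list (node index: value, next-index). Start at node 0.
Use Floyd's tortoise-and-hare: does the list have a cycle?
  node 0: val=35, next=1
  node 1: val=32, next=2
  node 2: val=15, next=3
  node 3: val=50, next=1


Floyd's tortoise (slow, +1) and hare (fast, +2):
  init: slow=0, fast=0
  step 1: slow=1, fast=2
  step 2: slow=2, fast=1
  step 3: slow=3, fast=3
  slow == fast at node 3: cycle detected

Cycle: yes


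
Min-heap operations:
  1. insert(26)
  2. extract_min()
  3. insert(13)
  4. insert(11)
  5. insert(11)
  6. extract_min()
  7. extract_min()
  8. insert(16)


insert(26) -> [26]
extract_min()->26, []
insert(13) -> [13]
insert(11) -> [11, 13]
insert(11) -> [11, 13, 11]
extract_min()->11, [11, 13]
extract_min()->11, [13]
insert(16) -> [13, 16]

Final heap: [13, 16]


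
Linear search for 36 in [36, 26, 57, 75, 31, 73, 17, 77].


i=0: 36==36 found!

Found at 0, 1 comps


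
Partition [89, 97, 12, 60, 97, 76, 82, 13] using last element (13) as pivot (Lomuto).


Pivot: 13
  12 <= 13: swap -> [12, 97, 89, 60, 97, 76, 82, 13]
Place pivot at 1: [12, 13, 89, 60, 97, 76, 82, 97]

Partitioned: [12, 13, 89, 60, 97, 76, 82, 97]


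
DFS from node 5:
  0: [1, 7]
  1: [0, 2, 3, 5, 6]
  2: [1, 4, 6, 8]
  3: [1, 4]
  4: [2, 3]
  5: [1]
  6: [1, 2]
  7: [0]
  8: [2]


Visit 5, push [1]
Visit 1, push [6, 3, 2, 0]
Visit 0, push [7]
Visit 7, push []
Visit 2, push [8, 6, 4]
Visit 4, push [3]
Visit 3, push []
Visit 6, push []
Visit 8, push []

DFS order: [5, 1, 0, 7, 2, 4, 3, 6, 8]


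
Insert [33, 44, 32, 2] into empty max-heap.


Insert 33: [33]
Insert 44: [44, 33]
Insert 32: [44, 33, 32]
Insert 2: [44, 33, 32, 2]

Final heap: [44, 33, 32, 2]


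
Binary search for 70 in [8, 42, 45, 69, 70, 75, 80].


Step 1: lo=0, hi=6, mid=3, val=69
Step 2: lo=4, hi=6, mid=5, val=75
Step 3: lo=4, hi=4, mid=4, val=70

Found at index 4


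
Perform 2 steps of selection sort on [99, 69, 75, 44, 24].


Initial: [99, 69, 75, 44, 24]
Step 1: min=24 at 4
  Swap: [24, 69, 75, 44, 99]
Step 2: min=44 at 3
  Swap: [24, 44, 75, 69, 99]

After 2 steps: [24, 44, 75, 69, 99]


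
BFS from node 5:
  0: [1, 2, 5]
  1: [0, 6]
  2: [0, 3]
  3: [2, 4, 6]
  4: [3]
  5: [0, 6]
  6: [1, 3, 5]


Visit 5, enqueue [0, 6]
Visit 0, enqueue [1, 2]
Visit 6, enqueue [3]
Visit 1, enqueue []
Visit 2, enqueue []
Visit 3, enqueue [4]
Visit 4, enqueue []

BFS order: [5, 0, 6, 1, 2, 3, 4]


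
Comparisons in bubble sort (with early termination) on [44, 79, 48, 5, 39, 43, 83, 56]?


Algorithm: bubble sort (with early termination)
Input: [44, 79, 48, 5, 39, 43, 83, 56]
Sorted: [5, 39, 43, 44, 48, 56, 79, 83]

22


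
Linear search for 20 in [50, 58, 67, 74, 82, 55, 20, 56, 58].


i=0: 50!=20
i=1: 58!=20
i=2: 67!=20
i=3: 74!=20
i=4: 82!=20
i=5: 55!=20
i=6: 20==20 found!

Found at 6, 7 comps


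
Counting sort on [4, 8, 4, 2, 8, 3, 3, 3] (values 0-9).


Input: [4, 8, 4, 2, 8, 3, 3, 3]
Counts: [0, 0, 1, 3, 2, 0, 0, 0, 2, 0]

Sorted: [2, 3, 3, 3, 4, 4, 8, 8]


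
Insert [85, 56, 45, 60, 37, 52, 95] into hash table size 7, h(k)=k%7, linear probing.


Insert 85: h=1 -> slot 1
Insert 56: h=0 -> slot 0
Insert 45: h=3 -> slot 3
Insert 60: h=4 -> slot 4
Insert 37: h=2 -> slot 2
Insert 52: h=3, 2 probes -> slot 5
Insert 95: h=4, 2 probes -> slot 6

Table: [56, 85, 37, 45, 60, 52, 95]


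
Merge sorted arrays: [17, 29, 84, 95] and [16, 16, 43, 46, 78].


Take 16 from B
Take 16 from B
Take 17 from A
Take 29 from A
Take 43 from B
Take 46 from B
Take 78 from B

Merged: [16, 16, 17, 29, 43, 46, 78, 84, 95]


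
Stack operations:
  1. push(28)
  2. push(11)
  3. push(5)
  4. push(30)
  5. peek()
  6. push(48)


push(28) -> [28]
push(11) -> [28, 11]
push(5) -> [28, 11, 5]
push(30) -> [28, 11, 5, 30]
peek()->30
push(48) -> [28, 11, 5, 30, 48]

Final stack: [28, 11, 5, 30, 48]


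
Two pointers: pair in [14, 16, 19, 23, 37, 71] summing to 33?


lo=0(14)+hi=5(71)=85
lo=0(14)+hi=4(37)=51
lo=0(14)+hi=3(23)=37
lo=0(14)+hi=2(19)=33

Yes: 14+19=33


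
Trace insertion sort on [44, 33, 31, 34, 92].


Initial: [44, 33, 31, 34, 92]
Insert 33: [33, 44, 31, 34, 92]
Insert 31: [31, 33, 44, 34, 92]
Insert 34: [31, 33, 34, 44, 92]
Insert 92: [31, 33, 34, 44, 92]

Sorted: [31, 33, 34, 44, 92]


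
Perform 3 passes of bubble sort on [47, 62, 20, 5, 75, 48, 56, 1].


Initial: [47, 62, 20, 5, 75, 48, 56, 1]
Pass 1: [47, 20, 5, 62, 48, 56, 1, 75] (5 swaps)
Pass 2: [20, 5, 47, 48, 56, 1, 62, 75] (5 swaps)
Pass 3: [5, 20, 47, 48, 1, 56, 62, 75] (2 swaps)

After 3 passes: [5, 20, 47, 48, 1, 56, 62, 75]


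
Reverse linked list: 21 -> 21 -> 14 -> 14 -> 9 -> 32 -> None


Step 1: curr=21, set curr.next=prev(None) | reversed so far: 21
Step 2: curr=21, set curr.next=prev(21) | reversed so far: 21 -> 21
Step 3: curr=14, set curr.next=prev(21) | reversed so far: 14 -> 21 -> 21
Step 4: curr=14, set curr.next=prev(14) | reversed so far: 14 -> 14 -> 21 -> 21
Step 5: curr=9, set curr.next=prev(14) | reversed so far: 9 -> 14 -> 14 -> 21 -> 21
Step 6: curr=32, set curr.next=prev(9) | reversed so far: 32 -> 9 -> 14 -> 14 -> 21 -> 21

32 -> 9 -> 14 -> 14 -> 21 -> 21 -> None


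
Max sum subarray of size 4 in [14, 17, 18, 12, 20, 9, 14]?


[0:4]: 61
[1:5]: 67
[2:6]: 59
[3:7]: 55

Max: 67 at [1:5]


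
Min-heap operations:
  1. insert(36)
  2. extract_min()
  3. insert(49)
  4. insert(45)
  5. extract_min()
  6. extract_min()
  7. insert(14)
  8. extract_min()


insert(36) -> [36]
extract_min()->36, []
insert(49) -> [49]
insert(45) -> [45, 49]
extract_min()->45, [49]
extract_min()->49, []
insert(14) -> [14]
extract_min()->14, []

Final heap: []


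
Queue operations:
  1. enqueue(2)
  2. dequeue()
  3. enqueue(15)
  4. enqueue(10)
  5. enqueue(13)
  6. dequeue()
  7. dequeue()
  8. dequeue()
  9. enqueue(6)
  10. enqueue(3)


enqueue(2) -> [2]
dequeue()->2, []
enqueue(15) -> [15]
enqueue(10) -> [15, 10]
enqueue(13) -> [15, 10, 13]
dequeue()->15, [10, 13]
dequeue()->10, [13]
dequeue()->13, []
enqueue(6) -> [6]
enqueue(3) -> [6, 3]

Final queue: [6, 3]


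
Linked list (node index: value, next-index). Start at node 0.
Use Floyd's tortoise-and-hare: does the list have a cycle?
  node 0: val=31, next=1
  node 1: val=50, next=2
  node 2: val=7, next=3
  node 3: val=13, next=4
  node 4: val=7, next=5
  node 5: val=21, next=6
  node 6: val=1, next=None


Floyd's tortoise (slow, +1) and hare (fast, +2):
  init: slow=0, fast=0
  step 1: slow=1, fast=2
  step 2: slow=2, fast=4
  step 3: slow=3, fast=6
  step 4: fast -> None, no cycle

Cycle: no


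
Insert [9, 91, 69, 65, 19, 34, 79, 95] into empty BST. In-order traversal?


Insert 9: root
Insert 91: R from 9
Insert 69: R from 9 -> L from 91
Insert 65: R from 9 -> L from 91 -> L from 69
Insert 19: R from 9 -> L from 91 -> L from 69 -> L from 65
Insert 34: R from 9 -> L from 91 -> L from 69 -> L from 65 -> R from 19
Insert 79: R from 9 -> L from 91 -> R from 69
Insert 95: R from 9 -> R from 91

In-order: [9, 19, 34, 65, 69, 79, 91, 95]


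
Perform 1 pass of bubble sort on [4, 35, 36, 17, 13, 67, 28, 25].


Initial: [4, 35, 36, 17, 13, 67, 28, 25]
Pass 1: [4, 35, 17, 13, 36, 28, 25, 67] (4 swaps)

After 1 pass: [4, 35, 17, 13, 36, 28, 25, 67]


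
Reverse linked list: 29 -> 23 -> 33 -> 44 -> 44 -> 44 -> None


Step 1: curr=29, set curr.next=prev(None) | reversed so far: 29
Step 2: curr=23, set curr.next=prev(29) | reversed so far: 23 -> 29
Step 3: curr=33, set curr.next=prev(23) | reversed so far: 33 -> 23 -> 29
Step 4: curr=44, set curr.next=prev(33) | reversed so far: 44 -> 33 -> 23 -> 29
Step 5: curr=44, set curr.next=prev(44) | reversed so far: 44 -> 44 -> 33 -> 23 -> 29
Step 6: curr=44, set curr.next=prev(44) | reversed so far: 44 -> 44 -> 44 -> 33 -> 23 -> 29

44 -> 44 -> 44 -> 33 -> 23 -> 29 -> None


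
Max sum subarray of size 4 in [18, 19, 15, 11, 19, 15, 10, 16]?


[0:4]: 63
[1:5]: 64
[2:6]: 60
[3:7]: 55
[4:8]: 60

Max: 64 at [1:5]


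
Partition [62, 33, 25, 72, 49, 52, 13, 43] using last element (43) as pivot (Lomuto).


Pivot: 43
  33 <= 43: swap -> [33, 62, 25, 72, 49, 52, 13, 43]
  25 <= 43: swap -> [33, 25, 62, 72, 49, 52, 13, 43]
  13 <= 43: swap -> [33, 25, 13, 72, 49, 52, 62, 43]
Place pivot at 3: [33, 25, 13, 43, 49, 52, 62, 72]

Partitioned: [33, 25, 13, 43, 49, 52, 62, 72]


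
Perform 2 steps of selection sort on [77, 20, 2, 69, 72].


Initial: [77, 20, 2, 69, 72]
Step 1: min=2 at 2
  Swap: [2, 20, 77, 69, 72]
Step 2: min=20 at 1
  Swap: [2, 20, 77, 69, 72]

After 2 steps: [2, 20, 77, 69, 72]


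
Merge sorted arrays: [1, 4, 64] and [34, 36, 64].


Take 1 from A
Take 4 from A
Take 34 from B
Take 36 from B
Take 64 from A

Merged: [1, 4, 34, 36, 64, 64]


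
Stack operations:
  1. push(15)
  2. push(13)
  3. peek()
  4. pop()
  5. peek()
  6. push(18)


push(15) -> [15]
push(13) -> [15, 13]
peek()->13
pop()->13, [15]
peek()->15
push(18) -> [15, 18]

Final stack: [15, 18]


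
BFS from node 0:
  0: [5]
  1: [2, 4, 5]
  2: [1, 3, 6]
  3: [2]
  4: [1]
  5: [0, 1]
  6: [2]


Visit 0, enqueue [5]
Visit 5, enqueue [1]
Visit 1, enqueue [2, 4]
Visit 2, enqueue [3, 6]
Visit 4, enqueue []
Visit 3, enqueue []
Visit 6, enqueue []

BFS order: [0, 5, 1, 2, 4, 3, 6]


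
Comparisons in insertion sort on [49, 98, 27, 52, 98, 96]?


Algorithm: insertion sort
Input: [49, 98, 27, 52, 98, 96]
Sorted: [27, 49, 52, 96, 98, 98]

9


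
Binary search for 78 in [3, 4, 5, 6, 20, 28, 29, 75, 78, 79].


Step 1: lo=0, hi=9, mid=4, val=20
Step 2: lo=5, hi=9, mid=7, val=75
Step 3: lo=8, hi=9, mid=8, val=78

Found at index 8


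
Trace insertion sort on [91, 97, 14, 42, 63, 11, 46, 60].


Initial: [91, 97, 14, 42, 63, 11, 46, 60]
Insert 97: [91, 97, 14, 42, 63, 11, 46, 60]
Insert 14: [14, 91, 97, 42, 63, 11, 46, 60]
Insert 42: [14, 42, 91, 97, 63, 11, 46, 60]
Insert 63: [14, 42, 63, 91, 97, 11, 46, 60]
Insert 11: [11, 14, 42, 63, 91, 97, 46, 60]
Insert 46: [11, 14, 42, 46, 63, 91, 97, 60]
Insert 60: [11, 14, 42, 46, 60, 63, 91, 97]

Sorted: [11, 14, 42, 46, 60, 63, 91, 97]


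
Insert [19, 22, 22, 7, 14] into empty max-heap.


Insert 19: [19]
Insert 22: [22, 19]
Insert 22: [22, 19, 22]
Insert 7: [22, 19, 22, 7]
Insert 14: [22, 19, 22, 7, 14]

Final heap: [22, 19, 22, 7, 14]


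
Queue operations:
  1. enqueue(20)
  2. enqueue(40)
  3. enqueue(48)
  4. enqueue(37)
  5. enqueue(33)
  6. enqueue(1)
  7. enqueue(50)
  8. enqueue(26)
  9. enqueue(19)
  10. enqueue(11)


enqueue(20) -> [20]
enqueue(40) -> [20, 40]
enqueue(48) -> [20, 40, 48]
enqueue(37) -> [20, 40, 48, 37]
enqueue(33) -> [20, 40, 48, 37, 33]
enqueue(1) -> [20, 40, 48, 37, 33, 1]
enqueue(50) -> [20, 40, 48, 37, 33, 1, 50]
enqueue(26) -> [20, 40, 48, 37, 33, 1, 50, 26]
enqueue(19) -> [20, 40, 48, 37, 33, 1, 50, 26, 19]
enqueue(11) -> [20, 40, 48, 37, 33, 1, 50, 26, 19, 11]

Final queue: [20, 40, 48, 37, 33, 1, 50, 26, 19, 11]


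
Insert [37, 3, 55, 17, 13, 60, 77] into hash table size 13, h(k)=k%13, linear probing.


Insert 37: h=11 -> slot 11
Insert 3: h=3 -> slot 3
Insert 55: h=3, 1 probes -> slot 4
Insert 17: h=4, 1 probes -> slot 5
Insert 13: h=0 -> slot 0
Insert 60: h=8 -> slot 8
Insert 77: h=12 -> slot 12

Table: [13, None, None, 3, 55, 17, None, None, 60, None, None, 37, 77]


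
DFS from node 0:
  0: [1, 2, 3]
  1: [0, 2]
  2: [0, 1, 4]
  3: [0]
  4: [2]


Visit 0, push [3, 2, 1]
Visit 1, push [2]
Visit 2, push [4]
Visit 4, push []
Visit 3, push []

DFS order: [0, 1, 2, 4, 3]


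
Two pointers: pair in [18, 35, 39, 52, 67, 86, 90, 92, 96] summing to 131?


lo=0(18)+hi=8(96)=114
lo=1(35)+hi=8(96)=131

Yes: 35+96=131


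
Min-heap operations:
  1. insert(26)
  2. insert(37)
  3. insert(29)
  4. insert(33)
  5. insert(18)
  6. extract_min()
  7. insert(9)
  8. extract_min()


insert(26) -> [26]
insert(37) -> [26, 37]
insert(29) -> [26, 37, 29]
insert(33) -> [26, 33, 29, 37]
insert(18) -> [18, 26, 29, 37, 33]
extract_min()->18, [26, 33, 29, 37]
insert(9) -> [9, 26, 29, 37, 33]
extract_min()->9, [26, 33, 29, 37]

Final heap: [26, 33, 29, 37]


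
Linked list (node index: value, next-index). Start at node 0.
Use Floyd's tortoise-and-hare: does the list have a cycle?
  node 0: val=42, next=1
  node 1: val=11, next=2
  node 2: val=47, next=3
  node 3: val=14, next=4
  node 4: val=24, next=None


Floyd's tortoise (slow, +1) and hare (fast, +2):
  init: slow=0, fast=0
  step 1: slow=1, fast=2
  step 2: slow=2, fast=4
  step 3: fast -> None, no cycle

Cycle: no


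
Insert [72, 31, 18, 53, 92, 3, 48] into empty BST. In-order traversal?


Insert 72: root
Insert 31: L from 72
Insert 18: L from 72 -> L from 31
Insert 53: L from 72 -> R from 31
Insert 92: R from 72
Insert 3: L from 72 -> L from 31 -> L from 18
Insert 48: L from 72 -> R from 31 -> L from 53

In-order: [3, 18, 31, 48, 53, 72, 92]


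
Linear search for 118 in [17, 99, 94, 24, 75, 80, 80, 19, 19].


i=0: 17!=118
i=1: 99!=118
i=2: 94!=118
i=3: 24!=118
i=4: 75!=118
i=5: 80!=118
i=6: 80!=118
i=7: 19!=118
i=8: 19!=118

Not found, 9 comps


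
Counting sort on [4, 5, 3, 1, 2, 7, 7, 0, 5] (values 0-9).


Input: [4, 5, 3, 1, 2, 7, 7, 0, 5]
Counts: [1, 1, 1, 1, 1, 2, 0, 2, 0, 0]

Sorted: [0, 1, 2, 3, 4, 5, 5, 7, 7]


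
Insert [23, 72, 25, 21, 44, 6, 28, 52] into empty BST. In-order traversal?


Insert 23: root
Insert 72: R from 23
Insert 25: R from 23 -> L from 72
Insert 21: L from 23
Insert 44: R from 23 -> L from 72 -> R from 25
Insert 6: L from 23 -> L from 21
Insert 28: R from 23 -> L from 72 -> R from 25 -> L from 44
Insert 52: R from 23 -> L from 72 -> R from 25 -> R from 44

In-order: [6, 21, 23, 25, 28, 44, 52, 72]


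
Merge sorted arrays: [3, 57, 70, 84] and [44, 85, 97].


Take 3 from A
Take 44 from B
Take 57 from A
Take 70 from A
Take 84 from A

Merged: [3, 44, 57, 70, 84, 85, 97]


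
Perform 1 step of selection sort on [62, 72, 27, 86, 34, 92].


Initial: [62, 72, 27, 86, 34, 92]
Step 1: min=27 at 2
  Swap: [27, 72, 62, 86, 34, 92]

After 1 step: [27, 72, 62, 86, 34, 92]


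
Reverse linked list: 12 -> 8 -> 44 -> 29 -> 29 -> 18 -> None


Step 1: curr=12, set curr.next=prev(None) | reversed so far: 12
Step 2: curr=8, set curr.next=prev(12) | reversed so far: 8 -> 12
Step 3: curr=44, set curr.next=prev(8) | reversed so far: 44 -> 8 -> 12
Step 4: curr=29, set curr.next=prev(44) | reversed so far: 29 -> 44 -> 8 -> 12
Step 5: curr=29, set curr.next=prev(29) | reversed so far: 29 -> 29 -> 44 -> 8 -> 12
Step 6: curr=18, set curr.next=prev(29) | reversed so far: 18 -> 29 -> 29 -> 44 -> 8 -> 12

18 -> 29 -> 29 -> 44 -> 8 -> 12 -> None


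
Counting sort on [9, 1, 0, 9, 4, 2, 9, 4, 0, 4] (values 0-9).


Input: [9, 1, 0, 9, 4, 2, 9, 4, 0, 4]
Counts: [2, 1, 1, 0, 3, 0, 0, 0, 0, 3]

Sorted: [0, 0, 1, 2, 4, 4, 4, 9, 9, 9]


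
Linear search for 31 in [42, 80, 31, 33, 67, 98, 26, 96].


i=0: 42!=31
i=1: 80!=31
i=2: 31==31 found!

Found at 2, 3 comps


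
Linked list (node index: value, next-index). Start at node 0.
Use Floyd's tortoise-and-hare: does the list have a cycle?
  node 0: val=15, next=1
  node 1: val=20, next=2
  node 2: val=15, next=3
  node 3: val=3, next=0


Floyd's tortoise (slow, +1) and hare (fast, +2):
  init: slow=0, fast=0
  step 1: slow=1, fast=2
  step 2: slow=2, fast=0
  step 3: slow=3, fast=2
  step 4: slow=0, fast=0
  slow == fast at node 0: cycle detected

Cycle: yes


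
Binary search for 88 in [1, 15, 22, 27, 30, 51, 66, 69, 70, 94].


Step 1: lo=0, hi=9, mid=4, val=30
Step 2: lo=5, hi=9, mid=7, val=69
Step 3: lo=8, hi=9, mid=8, val=70
Step 4: lo=9, hi=9, mid=9, val=94

Not found


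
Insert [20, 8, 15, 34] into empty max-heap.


Insert 20: [20]
Insert 8: [20, 8]
Insert 15: [20, 8, 15]
Insert 34: [34, 20, 15, 8]

Final heap: [34, 20, 15, 8]


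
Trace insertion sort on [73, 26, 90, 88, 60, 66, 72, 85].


Initial: [73, 26, 90, 88, 60, 66, 72, 85]
Insert 26: [26, 73, 90, 88, 60, 66, 72, 85]
Insert 90: [26, 73, 90, 88, 60, 66, 72, 85]
Insert 88: [26, 73, 88, 90, 60, 66, 72, 85]
Insert 60: [26, 60, 73, 88, 90, 66, 72, 85]
Insert 66: [26, 60, 66, 73, 88, 90, 72, 85]
Insert 72: [26, 60, 66, 72, 73, 88, 90, 85]
Insert 85: [26, 60, 66, 72, 73, 85, 88, 90]

Sorted: [26, 60, 66, 72, 73, 85, 88, 90]


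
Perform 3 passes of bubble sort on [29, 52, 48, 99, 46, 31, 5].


Initial: [29, 52, 48, 99, 46, 31, 5]
Pass 1: [29, 48, 52, 46, 31, 5, 99] (4 swaps)
Pass 2: [29, 48, 46, 31, 5, 52, 99] (3 swaps)
Pass 3: [29, 46, 31, 5, 48, 52, 99] (3 swaps)

After 3 passes: [29, 46, 31, 5, 48, 52, 99]


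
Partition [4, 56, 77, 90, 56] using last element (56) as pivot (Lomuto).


Pivot: 56
  4 <= 56: advance i (no swap)
  56 <= 56: advance i (no swap)
Place pivot at 2: [4, 56, 56, 90, 77]

Partitioned: [4, 56, 56, 90, 77]


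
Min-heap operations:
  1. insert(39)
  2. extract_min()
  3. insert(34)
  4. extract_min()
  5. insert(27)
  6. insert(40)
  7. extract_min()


insert(39) -> [39]
extract_min()->39, []
insert(34) -> [34]
extract_min()->34, []
insert(27) -> [27]
insert(40) -> [27, 40]
extract_min()->27, [40]

Final heap: [40]


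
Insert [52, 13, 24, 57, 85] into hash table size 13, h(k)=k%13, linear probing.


Insert 52: h=0 -> slot 0
Insert 13: h=0, 1 probes -> slot 1
Insert 24: h=11 -> slot 11
Insert 57: h=5 -> slot 5
Insert 85: h=7 -> slot 7

Table: [52, 13, None, None, None, 57, None, 85, None, None, None, 24, None]


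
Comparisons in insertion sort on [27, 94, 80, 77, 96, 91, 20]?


Algorithm: insertion sort
Input: [27, 94, 80, 77, 96, 91, 20]
Sorted: [20, 27, 77, 80, 91, 94, 96]

16


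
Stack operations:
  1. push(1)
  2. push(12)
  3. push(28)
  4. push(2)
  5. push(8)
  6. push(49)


push(1) -> [1]
push(12) -> [1, 12]
push(28) -> [1, 12, 28]
push(2) -> [1, 12, 28, 2]
push(8) -> [1, 12, 28, 2, 8]
push(49) -> [1, 12, 28, 2, 8, 49]

Final stack: [1, 12, 28, 2, 8, 49]


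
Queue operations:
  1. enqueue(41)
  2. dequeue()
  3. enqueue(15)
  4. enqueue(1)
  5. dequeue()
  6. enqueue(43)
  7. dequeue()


enqueue(41) -> [41]
dequeue()->41, []
enqueue(15) -> [15]
enqueue(1) -> [15, 1]
dequeue()->15, [1]
enqueue(43) -> [1, 43]
dequeue()->1, [43]

Final queue: [43]


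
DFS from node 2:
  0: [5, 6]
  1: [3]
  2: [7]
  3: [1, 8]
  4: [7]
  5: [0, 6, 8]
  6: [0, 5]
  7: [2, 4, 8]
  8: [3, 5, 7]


Visit 2, push [7]
Visit 7, push [8, 4]
Visit 4, push []
Visit 8, push [5, 3]
Visit 3, push [1]
Visit 1, push []
Visit 5, push [6, 0]
Visit 0, push [6]
Visit 6, push []

DFS order: [2, 7, 4, 8, 3, 1, 5, 0, 6]


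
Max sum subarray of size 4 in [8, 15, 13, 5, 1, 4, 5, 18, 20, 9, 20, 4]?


[0:4]: 41
[1:5]: 34
[2:6]: 23
[3:7]: 15
[4:8]: 28
[5:9]: 47
[6:10]: 52
[7:11]: 67
[8:12]: 53

Max: 67 at [7:11]


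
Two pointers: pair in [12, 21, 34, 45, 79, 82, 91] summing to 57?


lo=0(12)+hi=6(91)=103
lo=0(12)+hi=5(82)=94
lo=0(12)+hi=4(79)=91
lo=0(12)+hi=3(45)=57

Yes: 12+45=57


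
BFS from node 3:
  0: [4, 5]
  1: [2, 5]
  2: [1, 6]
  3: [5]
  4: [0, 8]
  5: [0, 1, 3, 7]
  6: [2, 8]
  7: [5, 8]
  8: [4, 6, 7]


Visit 3, enqueue [5]
Visit 5, enqueue [0, 1, 7]
Visit 0, enqueue [4]
Visit 1, enqueue [2]
Visit 7, enqueue [8]
Visit 4, enqueue []
Visit 2, enqueue [6]
Visit 8, enqueue []
Visit 6, enqueue []

BFS order: [3, 5, 0, 1, 7, 4, 2, 8, 6]


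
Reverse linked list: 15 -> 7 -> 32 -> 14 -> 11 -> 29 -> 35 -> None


Step 1: curr=15, set curr.next=prev(None) | reversed so far: 15
Step 2: curr=7, set curr.next=prev(15) | reversed so far: 7 -> 15
Step 3: curr=32, set curr.next=prev(7) | reversed so far: 32 -> 7 -> 15
Step 4: curr=14, set curr.next=prev(32) | reversed so far: 14 -> 32 -> 7 -> 15
Step 5: curr=11, set curr.next=prev(14) | reversed so far: 11 -> 14 -> 32 -> 7 -> 15
Step 6: curr=29, set curr.next=prev(11) | reversed so far: 29 -> 11 -> 14 -> 32 -> 7 -> 15
Step 7: curr=35, set curr.next=prev(29) | reversed so far: 35 -> 29 -> 11 -> 14 -> 32 -> 7 -> 15

35 -> 29 -> 11 -> 14 -> 32 -> 7 -> 15 -> None


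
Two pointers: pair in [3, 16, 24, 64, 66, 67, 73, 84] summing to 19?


lo=0(3)+hi=7(84)=87
lo=0(3)+hi=6(73)=76
lo=0(3)+hi=5(67)=70
lo=0(3)+hi=4(66)=69
lo=0(3)+hi=3(64)=67
lo=0(3)+hi=2(24)=27
lo=0(3)+hi=1(16)=19

Yes: 3+16=19
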